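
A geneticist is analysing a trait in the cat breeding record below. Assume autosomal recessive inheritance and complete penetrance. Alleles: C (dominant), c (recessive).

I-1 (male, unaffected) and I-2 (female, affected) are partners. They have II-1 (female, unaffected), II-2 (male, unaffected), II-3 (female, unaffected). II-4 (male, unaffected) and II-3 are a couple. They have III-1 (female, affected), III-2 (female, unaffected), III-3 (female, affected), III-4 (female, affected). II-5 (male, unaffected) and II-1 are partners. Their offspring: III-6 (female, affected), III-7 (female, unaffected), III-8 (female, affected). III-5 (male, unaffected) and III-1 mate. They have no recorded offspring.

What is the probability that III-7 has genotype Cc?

2/3

II-5 is unaffected so carries C and passed c to III-6 (cc), so II-5 is Cc.
II-1 is unaffected so carries C and received c from I-2 (cc), so II-1 is Cc.
Their cross gives offspring ratios 1/4 CC : 1/2 Cc : 1/4 cc. Conditioning on III-7 being unaffected, P(Cc) = 1/2 / 3/4 = 2/3.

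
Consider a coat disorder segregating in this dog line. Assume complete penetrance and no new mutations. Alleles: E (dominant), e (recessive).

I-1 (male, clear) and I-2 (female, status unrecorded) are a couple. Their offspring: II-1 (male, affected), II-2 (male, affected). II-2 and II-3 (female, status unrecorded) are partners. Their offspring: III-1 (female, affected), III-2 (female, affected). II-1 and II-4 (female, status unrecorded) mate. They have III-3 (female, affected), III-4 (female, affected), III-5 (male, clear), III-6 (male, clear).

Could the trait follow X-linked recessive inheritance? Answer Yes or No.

Yes

A consistent assignment under X-linked recessive exists: I-1 X^E Y, I-2 X^E X^e, II-1 X^e Y, II-2 X^e Y, II-3 X^E X^e, II-4 X^E X^e, III-1 X^e X^e, III-2 X^e X^e, III-3 X^e X^e, III-4 X^e X^e, III-5 X^E Y, III-6 X^E Y.
In this assignment every recorded phenotype matches its genotype and every non-founder's genotype is obtainable from its parents' genotypes, so the pedigree is consistent.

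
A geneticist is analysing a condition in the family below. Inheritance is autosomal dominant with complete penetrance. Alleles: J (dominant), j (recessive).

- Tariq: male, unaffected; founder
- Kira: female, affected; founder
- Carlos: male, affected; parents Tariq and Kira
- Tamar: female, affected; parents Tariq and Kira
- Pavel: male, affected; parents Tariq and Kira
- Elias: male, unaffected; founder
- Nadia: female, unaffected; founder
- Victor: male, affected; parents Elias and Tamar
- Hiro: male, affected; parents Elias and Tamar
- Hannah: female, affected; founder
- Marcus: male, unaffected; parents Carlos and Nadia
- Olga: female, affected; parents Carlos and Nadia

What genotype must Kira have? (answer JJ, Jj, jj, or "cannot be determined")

Kira's phenotype allows JJ or Jj, and no parent or child forces a single allele at both positions; consistent genotype assignments exist with Kira as JJ or Jj.

cannot be determined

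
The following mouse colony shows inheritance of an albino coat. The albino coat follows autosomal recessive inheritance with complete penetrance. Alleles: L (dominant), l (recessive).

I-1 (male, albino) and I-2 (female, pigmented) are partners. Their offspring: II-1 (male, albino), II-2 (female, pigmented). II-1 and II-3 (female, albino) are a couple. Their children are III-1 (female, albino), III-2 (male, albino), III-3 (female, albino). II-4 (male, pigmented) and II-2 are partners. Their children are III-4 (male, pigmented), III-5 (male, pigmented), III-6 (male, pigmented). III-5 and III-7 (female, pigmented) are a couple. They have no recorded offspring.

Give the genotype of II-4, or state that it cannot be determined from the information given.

cannot be determined

II-4's phenotype allows LL or Ll, and no parent or child forces a single allele at both positions; consistent genotype assignments exist with II-4 as LL or Ll.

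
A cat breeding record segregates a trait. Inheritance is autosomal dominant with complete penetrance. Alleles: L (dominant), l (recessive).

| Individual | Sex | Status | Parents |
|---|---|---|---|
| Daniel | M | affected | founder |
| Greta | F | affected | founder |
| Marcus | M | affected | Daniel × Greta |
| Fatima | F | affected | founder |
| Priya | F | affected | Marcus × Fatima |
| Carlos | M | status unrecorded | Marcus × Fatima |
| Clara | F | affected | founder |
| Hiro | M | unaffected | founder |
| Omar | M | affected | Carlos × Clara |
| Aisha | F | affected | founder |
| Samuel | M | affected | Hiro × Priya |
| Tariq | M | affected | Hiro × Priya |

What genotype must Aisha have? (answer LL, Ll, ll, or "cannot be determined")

Aisha's phenotype allows LL or Ll, and no parent or child forces a single allele at both positions; consistent genotype assignments exist with Aisha as LL or Ll.

cannot be determined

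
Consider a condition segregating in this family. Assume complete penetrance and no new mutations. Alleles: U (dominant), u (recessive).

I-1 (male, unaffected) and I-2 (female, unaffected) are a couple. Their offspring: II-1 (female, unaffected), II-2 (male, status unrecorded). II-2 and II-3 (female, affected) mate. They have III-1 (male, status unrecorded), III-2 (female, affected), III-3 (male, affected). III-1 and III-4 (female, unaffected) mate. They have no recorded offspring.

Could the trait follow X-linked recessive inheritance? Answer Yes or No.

A consistent assignment under X-linked recessive exists: I-1 X^U Y, I-2 X^U X^u, II-1 X^U X^U, II-2 X^u Y, II-3 X^u X^u, III-1 X^u Y, III-2 X^u X^u, III-3 X^u Y, III-4 X^U X^U.
In this assignment every recorded phenotype matches its genotype and every non-founder's genotype is obtainable from its parents' genotypes, so the pedigree is consistent.

Yes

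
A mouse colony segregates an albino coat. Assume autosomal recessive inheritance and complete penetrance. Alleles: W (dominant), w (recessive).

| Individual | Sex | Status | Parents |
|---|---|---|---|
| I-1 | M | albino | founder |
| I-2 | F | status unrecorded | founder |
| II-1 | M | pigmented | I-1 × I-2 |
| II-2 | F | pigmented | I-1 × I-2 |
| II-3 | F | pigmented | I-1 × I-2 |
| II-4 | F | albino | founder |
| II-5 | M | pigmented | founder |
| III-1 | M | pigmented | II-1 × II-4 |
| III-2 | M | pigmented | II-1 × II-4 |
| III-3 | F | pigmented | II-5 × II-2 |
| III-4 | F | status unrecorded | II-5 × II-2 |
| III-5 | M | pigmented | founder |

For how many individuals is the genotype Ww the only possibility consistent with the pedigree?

Obligate heterozygotes: II-1 is pigmented so carries W and received w from I-1 (ww), so II-1 is Ww; II-2 is pigmented so carries W and received w from I-1 (ww), so II-2 is Ww; II-3 is pigmented so carries W and received w from I-1 (ww), so II-3 is Ww; III-1 is pigmented so carries W and received w from II-4 (ww), so III-1 is Ww; III-2 is pigmented so carries W and received w from II-4 (ww), so III-2 is Ww.
Every other individual is either homozygous by phenotype or has at least one consistent homozygous assignment, so the count is 5.

5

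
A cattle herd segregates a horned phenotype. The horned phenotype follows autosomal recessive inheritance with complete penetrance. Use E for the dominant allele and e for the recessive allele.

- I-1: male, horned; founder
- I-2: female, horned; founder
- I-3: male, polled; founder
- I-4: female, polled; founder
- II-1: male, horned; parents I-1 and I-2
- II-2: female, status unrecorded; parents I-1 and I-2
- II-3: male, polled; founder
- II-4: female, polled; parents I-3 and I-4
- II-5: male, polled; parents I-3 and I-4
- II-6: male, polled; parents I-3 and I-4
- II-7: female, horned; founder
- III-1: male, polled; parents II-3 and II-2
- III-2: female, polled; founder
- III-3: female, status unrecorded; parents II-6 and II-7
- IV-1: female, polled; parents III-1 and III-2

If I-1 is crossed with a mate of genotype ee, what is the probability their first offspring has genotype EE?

I-1 is horned, so I-1 is ee.
The cross gives 1 ee, so P(offspring has genotype EE) = 0.

0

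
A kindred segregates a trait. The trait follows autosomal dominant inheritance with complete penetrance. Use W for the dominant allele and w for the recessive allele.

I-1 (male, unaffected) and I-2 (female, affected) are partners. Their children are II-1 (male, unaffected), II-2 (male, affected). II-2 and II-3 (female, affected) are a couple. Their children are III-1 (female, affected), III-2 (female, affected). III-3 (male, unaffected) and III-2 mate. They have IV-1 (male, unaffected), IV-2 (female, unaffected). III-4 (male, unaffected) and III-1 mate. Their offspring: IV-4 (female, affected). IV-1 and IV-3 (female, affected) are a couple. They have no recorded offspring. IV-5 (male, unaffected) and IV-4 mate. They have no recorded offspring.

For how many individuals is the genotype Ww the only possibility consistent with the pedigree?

4

Obligate heterozygotes: I-2 is affected so carries W and passed w to II-1 (ww), so I-2 is Ww; II-2 is affected so carries W and received w from I-1 (ww), so II-2 is Ww; III-2 is affected so carries W and passed w to IV-1 (ww), so III-2 is Ww; IV-4 is affected so carries W and received w from III-4 (ww), so IV-4 is Ww.
Every other individual is either homozygous by phenotype or has at least one consistent homozygous assignment, so the count is 4.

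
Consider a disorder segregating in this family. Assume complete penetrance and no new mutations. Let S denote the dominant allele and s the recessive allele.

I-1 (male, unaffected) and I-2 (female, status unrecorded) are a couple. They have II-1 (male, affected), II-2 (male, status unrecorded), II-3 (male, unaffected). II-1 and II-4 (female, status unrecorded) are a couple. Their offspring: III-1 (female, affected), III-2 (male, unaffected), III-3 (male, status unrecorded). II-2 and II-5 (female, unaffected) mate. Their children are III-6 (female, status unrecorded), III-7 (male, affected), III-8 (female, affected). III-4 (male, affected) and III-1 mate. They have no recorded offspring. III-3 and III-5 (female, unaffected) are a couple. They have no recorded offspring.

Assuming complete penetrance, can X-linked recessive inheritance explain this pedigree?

Yes

A consistent assignment under X-linked recessive exists: I-1 X^S Y, I-2 X^S X^s, II-1 X^s Y, II-2 X^s Y, II-3 X^S Y, II-4 X^S X^s, II-5 X^S X^s, III-1 X^s X^s, III-2 X^S Y, III-3 X^S Y, III-4 X^s Y, III-5 X^S X^S, III-6 X^S X^s, III-7 X^s Y, III-8 X^s X^s.
In this assignment every recorded phenotype matches its genotype and every non-founder's genotype is obtainable from its parents' genotypes, so the pedigree is consistent.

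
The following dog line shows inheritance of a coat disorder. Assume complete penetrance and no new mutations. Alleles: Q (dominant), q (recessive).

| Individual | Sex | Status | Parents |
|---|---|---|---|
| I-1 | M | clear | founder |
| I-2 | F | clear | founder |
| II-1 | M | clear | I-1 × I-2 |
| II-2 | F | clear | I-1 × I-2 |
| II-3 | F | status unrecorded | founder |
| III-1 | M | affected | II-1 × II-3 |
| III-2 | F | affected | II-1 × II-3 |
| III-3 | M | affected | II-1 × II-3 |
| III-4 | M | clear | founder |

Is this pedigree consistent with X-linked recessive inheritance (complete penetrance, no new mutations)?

No

Under X-linked recessive, III-2 (affected, female) cannot arise from II-1 (clear) × II-3 (unrecorded).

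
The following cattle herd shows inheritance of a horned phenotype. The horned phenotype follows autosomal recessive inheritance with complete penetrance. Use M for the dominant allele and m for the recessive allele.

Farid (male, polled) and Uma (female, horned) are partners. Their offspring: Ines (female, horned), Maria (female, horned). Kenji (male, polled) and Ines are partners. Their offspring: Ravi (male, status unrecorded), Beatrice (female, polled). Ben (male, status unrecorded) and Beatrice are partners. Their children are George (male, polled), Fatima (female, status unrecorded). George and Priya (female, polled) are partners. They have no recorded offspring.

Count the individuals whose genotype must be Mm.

2

Obligate heterozygotes: Farid is polled so carries M and passed m to Ines (mm), so Farid is Mm; Beatrice is polled so carries M and received m from Ines (mm), so Beatrice is Mm.
Every other individual is either homozygous by phenotype or has at least one consistent homozygous assignment, so the count is 2.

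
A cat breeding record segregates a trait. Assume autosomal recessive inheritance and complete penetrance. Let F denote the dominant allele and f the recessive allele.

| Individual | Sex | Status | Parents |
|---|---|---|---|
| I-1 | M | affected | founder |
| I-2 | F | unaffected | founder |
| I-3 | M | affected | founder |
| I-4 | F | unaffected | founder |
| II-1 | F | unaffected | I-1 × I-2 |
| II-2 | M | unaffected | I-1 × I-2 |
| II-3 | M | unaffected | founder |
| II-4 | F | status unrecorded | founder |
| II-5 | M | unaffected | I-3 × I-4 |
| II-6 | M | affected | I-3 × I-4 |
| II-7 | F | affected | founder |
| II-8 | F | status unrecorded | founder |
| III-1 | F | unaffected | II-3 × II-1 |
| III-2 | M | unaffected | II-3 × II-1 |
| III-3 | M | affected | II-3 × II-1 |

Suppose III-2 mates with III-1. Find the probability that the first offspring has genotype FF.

4/9

II-3 is unaffected so carries F and passed f to III-3 (ff), so II-3 is Ff.
II-1 is unaffected so carries F and received f from I-1 (ff), so II-1 is Ff.
III-2 is an unaffected offspring of II-3 (Ff) × II-1 (Ff), whose cross gives 1/4 FF : 1/2 Ff : 1/4 ff; conditioning on being unaffected, III-2 is FF with probability 1/3, Ff with probability 2/3.
III-1 is an unaffected offspring of II-3 (Ff) × II-1 (Ff), whose cross gives 1/4 FF : 1/2 Ff : 1/4 ff; conditioning on being unaffected, III-1 is FF with probability 1/3, Ff with probability 2/3.
Summing over parental genotype combinations, P(offspring has genotype FF) = 1/9·1 + 2/9·1/2 + 2/9·1/2 + 4/9·1/4 = 4/9.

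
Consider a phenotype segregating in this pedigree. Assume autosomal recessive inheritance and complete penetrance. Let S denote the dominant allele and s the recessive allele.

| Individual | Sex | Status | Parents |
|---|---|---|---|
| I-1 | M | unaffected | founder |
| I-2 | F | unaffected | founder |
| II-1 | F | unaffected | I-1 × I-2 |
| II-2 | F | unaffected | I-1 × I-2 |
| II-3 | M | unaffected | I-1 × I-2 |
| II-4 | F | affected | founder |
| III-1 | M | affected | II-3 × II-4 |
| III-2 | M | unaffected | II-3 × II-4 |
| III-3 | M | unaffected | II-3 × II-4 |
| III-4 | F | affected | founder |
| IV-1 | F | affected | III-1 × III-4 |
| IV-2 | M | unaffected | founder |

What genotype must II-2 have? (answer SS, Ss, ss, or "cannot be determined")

II-2's phenotype allows SS or Ss, and no parent or child forces a single allele at both positions; consistent genotype assignments exist with II-2 as SS or Ss.

cannot be determined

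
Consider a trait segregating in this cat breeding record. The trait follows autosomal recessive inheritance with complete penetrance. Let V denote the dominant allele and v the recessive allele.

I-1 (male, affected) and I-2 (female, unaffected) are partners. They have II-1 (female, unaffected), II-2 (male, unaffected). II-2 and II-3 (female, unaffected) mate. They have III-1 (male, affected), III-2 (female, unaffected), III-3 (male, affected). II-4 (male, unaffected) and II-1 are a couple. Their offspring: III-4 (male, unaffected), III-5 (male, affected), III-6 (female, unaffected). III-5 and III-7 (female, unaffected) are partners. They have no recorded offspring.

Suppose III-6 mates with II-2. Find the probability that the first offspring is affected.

II-4 is unaffected so carries V and passed v to III-5 (vv), so II-4 is Vv.
II-1 is unaffected so carries V and received v from I-1 (vv), so II-1 is Vv.
III-6 is an unaffected offspring of II-4 (Vv) × II-1 (Vv), whose cross gives 1/4 VV : 1/2 Vv : 1/4 vv; conditioning on being unaffected, III-6 is VV with probability 1/3, Vv with probability 2/3.
II-2 is unaffected so carries V and received v from I-1 (vv), so II-2 is Vv.
Summing over parental genotype combinations, P(offspring is affected) = 2/3·1/4 = 1/6.

1/6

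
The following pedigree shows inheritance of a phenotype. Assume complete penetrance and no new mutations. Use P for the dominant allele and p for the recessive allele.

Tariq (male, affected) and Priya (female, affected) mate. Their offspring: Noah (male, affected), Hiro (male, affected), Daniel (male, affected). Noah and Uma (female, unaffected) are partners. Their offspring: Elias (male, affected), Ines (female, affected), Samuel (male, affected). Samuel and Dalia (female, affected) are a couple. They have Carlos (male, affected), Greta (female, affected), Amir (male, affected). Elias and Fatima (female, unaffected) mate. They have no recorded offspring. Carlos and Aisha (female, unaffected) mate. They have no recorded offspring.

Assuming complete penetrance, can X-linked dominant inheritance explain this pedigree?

No

Under X-linked dominant, Elias (affected, male) cannot arise from Noah (affected) × Uma (unaffected).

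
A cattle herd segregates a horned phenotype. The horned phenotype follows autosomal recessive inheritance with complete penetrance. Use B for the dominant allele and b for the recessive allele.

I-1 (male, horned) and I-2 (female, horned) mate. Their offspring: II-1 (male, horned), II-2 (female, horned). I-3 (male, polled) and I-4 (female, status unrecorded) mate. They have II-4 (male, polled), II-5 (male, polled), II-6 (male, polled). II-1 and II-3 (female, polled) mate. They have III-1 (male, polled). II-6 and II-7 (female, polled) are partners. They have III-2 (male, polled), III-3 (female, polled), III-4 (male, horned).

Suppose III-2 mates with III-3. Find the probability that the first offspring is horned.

1/9

II-6 is polled so carries B and passed b to III-4 (bb), so II-6 is Bb.
II-7 is polled so carries B and passed b to III-4 (bb), so II-7 is Bb.
III-2 is a polled offspring of II-6 (Bb) × II-7 (Bb), whose cross gives 1/4 BB : 1/2 Bb : 1/4 bb; conditioning on being polled, III-2 is BB with probability 1/3, Bb with probability 2/3.
III-3 is a polled offspring of II-6 (Bb) × II-7 (Bb), whose cross gives 1/4 BB : 1/2 Bb : 1/4 bb; conditioning on being polled, III-3 is BB with probability 1/3, Bb with probability 2/3.
Summing over parental genotype combinations, P(offspring is horned) = 4/9·1/4 = 1/9.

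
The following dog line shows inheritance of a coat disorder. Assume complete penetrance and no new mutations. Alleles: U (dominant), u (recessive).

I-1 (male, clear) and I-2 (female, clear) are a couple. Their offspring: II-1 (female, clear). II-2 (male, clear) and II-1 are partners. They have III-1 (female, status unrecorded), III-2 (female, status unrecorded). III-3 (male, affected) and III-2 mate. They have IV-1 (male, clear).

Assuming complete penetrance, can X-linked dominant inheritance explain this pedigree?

A consistent assignment under X-linked dominant exists: I-1 X^u Y, I-2 X^u X^u, II-1 X^u X^u, II-2 X^u Y, III-1 X^u X^u, III-2 X^u X^u, III-3 X^U Y, IV-1 X^u Y.
In this assignment every recorded phenotype matches its genotype and every non-founder's genotype is obtainable from its parents' genotypes, so the pedigree is consistent.

Yes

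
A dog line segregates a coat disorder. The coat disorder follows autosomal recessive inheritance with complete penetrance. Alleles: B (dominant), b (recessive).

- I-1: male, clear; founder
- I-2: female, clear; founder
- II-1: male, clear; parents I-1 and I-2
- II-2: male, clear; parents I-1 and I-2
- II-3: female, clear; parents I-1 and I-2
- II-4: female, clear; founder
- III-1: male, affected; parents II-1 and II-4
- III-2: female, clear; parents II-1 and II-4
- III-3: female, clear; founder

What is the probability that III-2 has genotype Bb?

2/3

II-1 is clear so carries B and passed b to III-1 (bb), so II-1 is Bb.
II-4 is clear so carries B and passed b to III-1 (bb), so II-4 is Bb.
Their cross gives offspring ratios 1/4 BB : 1/2 Bb : 1/4 bb. Conditioning on III-2 being clear, P(Bb) = 1/2 / 3/4 = 2/3.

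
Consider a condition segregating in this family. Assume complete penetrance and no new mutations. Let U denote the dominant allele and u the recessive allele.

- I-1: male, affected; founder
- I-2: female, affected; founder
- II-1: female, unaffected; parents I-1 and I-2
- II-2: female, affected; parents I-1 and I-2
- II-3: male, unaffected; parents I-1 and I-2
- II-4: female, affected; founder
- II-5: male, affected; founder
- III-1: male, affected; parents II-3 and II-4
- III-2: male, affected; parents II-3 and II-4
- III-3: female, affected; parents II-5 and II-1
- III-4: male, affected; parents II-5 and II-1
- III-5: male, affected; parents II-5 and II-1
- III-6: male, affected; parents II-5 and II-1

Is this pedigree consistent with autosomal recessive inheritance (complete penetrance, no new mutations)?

No

Under autosomal recessive, II-1 (unaffected, female) cannot arise from I-1 (affected) × I-2 (affected).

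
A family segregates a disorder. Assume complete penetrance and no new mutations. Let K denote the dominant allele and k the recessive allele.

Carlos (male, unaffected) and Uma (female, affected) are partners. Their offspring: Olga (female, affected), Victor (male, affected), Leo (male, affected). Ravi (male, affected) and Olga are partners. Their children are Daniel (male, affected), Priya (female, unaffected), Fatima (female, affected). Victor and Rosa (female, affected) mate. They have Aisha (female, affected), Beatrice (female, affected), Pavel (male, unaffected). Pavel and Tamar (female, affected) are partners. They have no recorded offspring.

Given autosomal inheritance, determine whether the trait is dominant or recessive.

Ravi and Olga are both affected yet have an unaffected child Priya. Under a recessive model two affected parents are homozygous and every child would be affected, so the trait cannot be recessive.

dominant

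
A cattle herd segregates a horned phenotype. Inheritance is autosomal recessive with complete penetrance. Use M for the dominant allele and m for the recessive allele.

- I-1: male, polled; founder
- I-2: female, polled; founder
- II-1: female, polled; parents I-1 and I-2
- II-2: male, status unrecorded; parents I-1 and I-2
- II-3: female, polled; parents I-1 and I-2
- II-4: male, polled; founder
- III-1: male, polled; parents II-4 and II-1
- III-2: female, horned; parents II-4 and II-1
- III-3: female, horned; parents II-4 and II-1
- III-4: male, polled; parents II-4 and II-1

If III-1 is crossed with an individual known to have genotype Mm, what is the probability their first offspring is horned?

1/6

II-4 is polled so carries M and passed m to III-2 (mm), so II-4 is Mm.
II-1 is polled so carries M and passed m to III-2 (mm), so II-1 is Mm.
III-1 is a polled offspring of II-4 (Mm) × II-1 (Mm), whose cross gives 1/4 MM : 1/2 Mm : 1/4 mm; conditioning on being polled, III-1 is MM with probability 1/3, Mm with probability 2/3.
Summing over parental genotype combinations, P(offspring is horned) = 2/3·1/4 = 1/6.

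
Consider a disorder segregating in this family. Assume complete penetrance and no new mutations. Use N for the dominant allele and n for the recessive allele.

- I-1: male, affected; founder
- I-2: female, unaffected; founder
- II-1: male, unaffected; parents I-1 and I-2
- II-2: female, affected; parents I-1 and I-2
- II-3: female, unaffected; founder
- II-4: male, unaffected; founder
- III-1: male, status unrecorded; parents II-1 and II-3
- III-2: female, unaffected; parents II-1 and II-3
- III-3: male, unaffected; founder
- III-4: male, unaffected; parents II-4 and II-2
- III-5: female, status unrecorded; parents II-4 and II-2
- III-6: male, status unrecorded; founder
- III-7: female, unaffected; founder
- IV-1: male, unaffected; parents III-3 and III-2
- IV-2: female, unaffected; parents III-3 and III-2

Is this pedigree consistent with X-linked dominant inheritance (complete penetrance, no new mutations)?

Yes

A consistent assignment under X-linked dominant exists: I-1 X^N Y, I-2 X^n X^n, II-1 X^n Y, II-2 X^N X^n, II-3 X^n X^n, II-4 X^n Y, III-1 X^n Y, III-2 X^n X^n, III-3 X^n Y, III-4 X^n Y, III-5 X^N X^n, III-6 X^N Y, III-7 X^n X^n, IV-1 X^n Y, IV-2 X^n X^n.
In this assignment every recorded phenotype matches its genotype and every non-founder's genotype is obtainable from its parents' genotypes, so the pedigree is consistent.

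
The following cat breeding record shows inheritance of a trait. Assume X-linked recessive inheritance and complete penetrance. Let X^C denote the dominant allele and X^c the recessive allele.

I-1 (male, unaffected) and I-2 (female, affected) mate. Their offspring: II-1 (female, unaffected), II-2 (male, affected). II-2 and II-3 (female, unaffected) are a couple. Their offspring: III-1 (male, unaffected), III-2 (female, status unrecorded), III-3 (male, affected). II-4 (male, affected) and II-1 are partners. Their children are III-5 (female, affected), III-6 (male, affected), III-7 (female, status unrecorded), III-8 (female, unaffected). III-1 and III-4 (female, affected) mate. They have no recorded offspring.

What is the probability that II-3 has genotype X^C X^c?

II-3 is unaffected so carries C and passed c to III-3 (X^c Y), so II-3 is X^C X^c, giving P(X^C X^c) = 1.

1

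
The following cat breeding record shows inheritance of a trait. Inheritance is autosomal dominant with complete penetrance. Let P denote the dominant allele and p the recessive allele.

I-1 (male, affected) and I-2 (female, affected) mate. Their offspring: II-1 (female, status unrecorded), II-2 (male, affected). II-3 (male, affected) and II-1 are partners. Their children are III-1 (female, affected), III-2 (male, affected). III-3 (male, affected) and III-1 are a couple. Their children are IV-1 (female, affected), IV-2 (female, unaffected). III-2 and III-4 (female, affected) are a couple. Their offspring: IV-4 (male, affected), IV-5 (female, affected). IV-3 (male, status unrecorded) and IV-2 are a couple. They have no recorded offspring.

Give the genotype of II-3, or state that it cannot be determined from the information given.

II-3's phenotype allows PP or Pp, and no parent or child forces a single allele at both positions; consistent genotype assignments exist with II-3 as PP or Pp.

cannot be determined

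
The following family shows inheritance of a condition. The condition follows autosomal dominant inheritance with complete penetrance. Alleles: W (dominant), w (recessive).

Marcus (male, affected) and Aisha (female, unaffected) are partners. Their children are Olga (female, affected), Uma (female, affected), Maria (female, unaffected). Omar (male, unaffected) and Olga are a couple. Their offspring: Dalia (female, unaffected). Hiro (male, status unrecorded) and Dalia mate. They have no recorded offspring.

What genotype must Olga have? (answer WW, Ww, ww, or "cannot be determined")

Ww

From phenotype alone, Olga is WW or Ww.
Olga is affected so carries W and received w from Aisha (ww), so Olga is Ww.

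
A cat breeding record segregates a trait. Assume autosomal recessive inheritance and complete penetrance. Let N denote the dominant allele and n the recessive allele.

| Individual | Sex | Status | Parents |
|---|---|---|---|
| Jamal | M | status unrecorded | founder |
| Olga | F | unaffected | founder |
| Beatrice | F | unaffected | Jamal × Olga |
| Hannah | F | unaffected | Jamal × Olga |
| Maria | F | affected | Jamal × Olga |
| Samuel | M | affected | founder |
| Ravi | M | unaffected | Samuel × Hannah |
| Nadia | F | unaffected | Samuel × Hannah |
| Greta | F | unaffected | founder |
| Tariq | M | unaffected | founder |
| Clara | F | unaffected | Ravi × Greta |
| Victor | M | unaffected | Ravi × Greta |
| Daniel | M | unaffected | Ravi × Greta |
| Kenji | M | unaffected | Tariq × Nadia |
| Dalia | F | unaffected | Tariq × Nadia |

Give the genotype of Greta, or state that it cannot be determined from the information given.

Greta's phenotype allows NN or Nn, and no parent or child forces a single allele at both positions; consistent genotype assignments exist with Greta as NN or Nn.

cannot be determined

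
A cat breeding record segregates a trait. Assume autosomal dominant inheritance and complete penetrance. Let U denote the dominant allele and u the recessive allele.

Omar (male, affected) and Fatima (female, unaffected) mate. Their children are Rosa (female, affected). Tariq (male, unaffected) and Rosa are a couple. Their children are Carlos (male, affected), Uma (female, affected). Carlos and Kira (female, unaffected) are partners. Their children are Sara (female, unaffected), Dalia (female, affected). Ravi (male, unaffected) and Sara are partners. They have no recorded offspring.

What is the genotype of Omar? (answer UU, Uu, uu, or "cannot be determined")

cannot be determined

Omar's phenotype allows UU or Uu, and no parent or child forces a single allele at both positions; consistent genotype assignments exist with Omar as UU or Uu.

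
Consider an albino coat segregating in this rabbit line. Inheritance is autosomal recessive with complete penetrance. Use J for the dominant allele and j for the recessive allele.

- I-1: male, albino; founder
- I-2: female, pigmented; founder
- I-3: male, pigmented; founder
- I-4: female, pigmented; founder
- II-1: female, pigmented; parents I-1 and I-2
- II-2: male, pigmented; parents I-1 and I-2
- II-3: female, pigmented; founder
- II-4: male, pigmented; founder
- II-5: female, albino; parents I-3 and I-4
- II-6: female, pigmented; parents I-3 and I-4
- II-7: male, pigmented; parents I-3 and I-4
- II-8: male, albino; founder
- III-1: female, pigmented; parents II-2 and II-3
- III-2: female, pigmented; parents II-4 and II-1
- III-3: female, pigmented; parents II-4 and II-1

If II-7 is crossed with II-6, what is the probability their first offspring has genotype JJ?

4/9

I-3 is pigmented so carries J and passed j to II-5 (jj), so I-3 is Jj.
I-4 is pigmented so carries J and passed j to II-5 (jj), so I-4 is Jj.
II-7 is a pigmented offspring of I-3 (Jj) × I-4 (Jj), whose cross gives 1/4 JJ : 1/2 Jj : 1/4 jj; conditioning on being pigmented, II-7 is JJ with probability 1/3, Jj with probability 2/3.
II-6 is a pigmented offspring of I-3 (Jj) × I-4 (Jj), whose cross gives 1/4 JJ : 1/2 Jj : 1/4 jj; conditioning on being pigmented, II-6 is JJ with probability 1/3, Jj with probability 2/3.
Summing over parental genotype combinations, P(offspring has genotype JJ) = 1/9·1 + 2/9·1/2 + 2/9·1/2 + 4/9·1/4 = 4/9.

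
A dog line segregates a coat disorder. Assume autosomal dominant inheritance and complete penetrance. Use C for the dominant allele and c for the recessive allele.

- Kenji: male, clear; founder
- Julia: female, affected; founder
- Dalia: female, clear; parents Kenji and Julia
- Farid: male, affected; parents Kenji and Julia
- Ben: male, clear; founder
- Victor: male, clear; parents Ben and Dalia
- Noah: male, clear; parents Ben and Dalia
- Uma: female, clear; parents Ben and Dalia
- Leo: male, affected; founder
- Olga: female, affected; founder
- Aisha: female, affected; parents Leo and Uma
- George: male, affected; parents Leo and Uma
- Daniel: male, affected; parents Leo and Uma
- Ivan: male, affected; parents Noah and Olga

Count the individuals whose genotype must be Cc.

6

Obligate heterozygotes: Julia is affected so carries C and passed c to Dalia (cc), so Julia is Cc; Farid is affected so carries C and received c from Kenji (cc), so Farid is Cc; Aisha is affected so carries C and received c from Uma (cc), so Aisha is Cc; George is affected so carries C and received c from Uma (cc), so George is Cc; Daniel is affected so carries C and received c from Uma (cc), so Daniel is Cc; Ivan is affected so carries C and received c from Noah (cc), so Ivan is Cc.
Every other individual is either homozygous by phenotype or has at least one consistent homozygous assignment, so the count is 6.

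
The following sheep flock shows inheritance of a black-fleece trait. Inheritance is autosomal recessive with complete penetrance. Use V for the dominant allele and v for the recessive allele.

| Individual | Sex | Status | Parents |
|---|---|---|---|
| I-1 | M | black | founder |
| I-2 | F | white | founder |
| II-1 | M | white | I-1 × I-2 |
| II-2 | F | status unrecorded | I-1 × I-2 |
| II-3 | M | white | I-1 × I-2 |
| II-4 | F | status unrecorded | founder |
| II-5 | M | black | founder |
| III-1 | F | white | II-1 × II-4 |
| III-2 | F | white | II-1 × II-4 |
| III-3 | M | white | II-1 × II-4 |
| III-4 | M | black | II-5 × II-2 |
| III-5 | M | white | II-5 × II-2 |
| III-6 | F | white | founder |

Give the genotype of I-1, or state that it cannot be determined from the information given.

vv

I-1 is black, so I-1 is vv.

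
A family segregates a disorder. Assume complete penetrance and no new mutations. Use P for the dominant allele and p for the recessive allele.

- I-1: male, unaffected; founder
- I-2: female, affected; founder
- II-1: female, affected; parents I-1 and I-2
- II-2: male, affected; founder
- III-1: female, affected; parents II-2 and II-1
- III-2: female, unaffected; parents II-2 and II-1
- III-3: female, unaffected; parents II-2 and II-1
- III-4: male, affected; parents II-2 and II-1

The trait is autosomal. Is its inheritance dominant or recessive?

II-2 and II-1 are both affected yet have an unaffected child III-2. Under a recessive model two affected parents are homozygous and every child would be affected, so the trait cannot be recessive.

dominant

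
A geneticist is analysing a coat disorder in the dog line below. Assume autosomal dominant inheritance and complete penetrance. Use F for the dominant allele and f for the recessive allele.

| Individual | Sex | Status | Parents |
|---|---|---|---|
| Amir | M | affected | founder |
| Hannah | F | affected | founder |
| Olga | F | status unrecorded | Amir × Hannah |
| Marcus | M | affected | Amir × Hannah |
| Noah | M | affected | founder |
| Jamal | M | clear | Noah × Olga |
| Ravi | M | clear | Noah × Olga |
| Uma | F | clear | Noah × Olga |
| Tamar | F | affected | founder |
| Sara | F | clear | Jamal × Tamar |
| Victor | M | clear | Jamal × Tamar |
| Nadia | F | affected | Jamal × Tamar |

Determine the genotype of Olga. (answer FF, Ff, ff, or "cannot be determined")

Olga's phenotype is unrecorded, and no parent or child forces a single allele at both positions; consistent genotype assignments exist with Olga as Ff or ff.

cannot be determined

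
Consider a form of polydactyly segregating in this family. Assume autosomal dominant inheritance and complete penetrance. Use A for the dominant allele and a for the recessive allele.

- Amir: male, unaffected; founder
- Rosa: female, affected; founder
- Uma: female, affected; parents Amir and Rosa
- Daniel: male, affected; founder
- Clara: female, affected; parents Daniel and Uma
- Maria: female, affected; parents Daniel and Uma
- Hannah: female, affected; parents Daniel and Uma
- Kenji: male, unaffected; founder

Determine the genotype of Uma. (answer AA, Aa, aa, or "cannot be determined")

Aa

From phenotype alone, Uma is AA or Aa.
Uma is affected so carries A and received a from Amir (aa), so Uma is Aa.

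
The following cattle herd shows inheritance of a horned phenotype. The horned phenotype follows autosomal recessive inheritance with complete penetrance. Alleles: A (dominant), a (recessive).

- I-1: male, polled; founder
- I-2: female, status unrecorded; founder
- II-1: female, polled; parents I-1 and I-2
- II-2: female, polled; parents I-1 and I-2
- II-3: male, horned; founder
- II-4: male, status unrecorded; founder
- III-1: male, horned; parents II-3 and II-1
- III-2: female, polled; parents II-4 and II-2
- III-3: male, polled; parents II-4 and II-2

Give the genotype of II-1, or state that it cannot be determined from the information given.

Aa

From phenotype alone, II-1 is AA or Aa.
II-1 is polled so carries A and passed a to III-1 (aa), so II-1 is Aa.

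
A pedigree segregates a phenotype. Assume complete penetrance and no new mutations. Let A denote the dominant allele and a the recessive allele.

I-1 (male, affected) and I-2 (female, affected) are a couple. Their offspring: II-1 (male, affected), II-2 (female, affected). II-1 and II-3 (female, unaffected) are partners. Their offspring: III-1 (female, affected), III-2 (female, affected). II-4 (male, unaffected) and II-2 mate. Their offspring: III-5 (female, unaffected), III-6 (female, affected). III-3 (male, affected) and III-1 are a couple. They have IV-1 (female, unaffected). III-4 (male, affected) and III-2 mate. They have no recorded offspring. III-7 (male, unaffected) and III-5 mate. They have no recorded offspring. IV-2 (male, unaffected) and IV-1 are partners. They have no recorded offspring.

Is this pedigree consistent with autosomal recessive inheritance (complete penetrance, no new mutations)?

Under autosomal recessive, IV-1 (unaffected, female) cannot arise from III-3 (affected) × III-1 (affected).

No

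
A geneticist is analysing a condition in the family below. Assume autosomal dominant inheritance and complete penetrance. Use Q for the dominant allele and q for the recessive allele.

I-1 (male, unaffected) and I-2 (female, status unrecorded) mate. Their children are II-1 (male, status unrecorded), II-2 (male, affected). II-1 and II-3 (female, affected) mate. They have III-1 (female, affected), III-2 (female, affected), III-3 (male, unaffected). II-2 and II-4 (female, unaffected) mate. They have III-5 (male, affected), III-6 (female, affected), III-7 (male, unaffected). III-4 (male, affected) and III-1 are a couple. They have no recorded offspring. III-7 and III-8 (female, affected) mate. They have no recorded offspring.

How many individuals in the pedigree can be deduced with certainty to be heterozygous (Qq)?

4

Obligate heterozygotes: II-2 is affected so carries Q and received q from I-1 (qq), so II-2 is Qq; II-3 is affected so carries Q and passed q to III-3 (qq), so II-3 is Qq; III-5 is affected so carries Q and received q from II-4 (qq), so III-5 is Qq; III-6 is affected so carries Q and received q from II-4 (qq), so III-6 is Qq.
Every other individual is either homozygous by phenotype or has at least one consistent homozygous assignment, so the count is 4.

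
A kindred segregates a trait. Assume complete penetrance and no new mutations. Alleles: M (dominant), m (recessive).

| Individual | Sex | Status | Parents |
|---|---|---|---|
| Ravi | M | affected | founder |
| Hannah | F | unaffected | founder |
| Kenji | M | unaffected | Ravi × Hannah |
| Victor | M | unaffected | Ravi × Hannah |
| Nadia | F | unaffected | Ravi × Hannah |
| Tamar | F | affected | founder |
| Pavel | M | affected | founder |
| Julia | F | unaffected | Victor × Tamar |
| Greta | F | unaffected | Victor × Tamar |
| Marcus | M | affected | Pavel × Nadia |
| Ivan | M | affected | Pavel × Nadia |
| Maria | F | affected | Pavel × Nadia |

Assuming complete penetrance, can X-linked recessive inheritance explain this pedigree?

A consistent assignment under X-linked recessive exists: Ravi X^m Y, Hannah X^M X^M, Kenji X^M Y, Victor X^M Y, Nadia X^M X^m, Tamar X^m X^m, Pavel X^m Y, Julia X^M X^m, Greta X^M X^m, Marcus X^m Y, Ivan X^m Y, Maria X^m X^m.
In this assignment every recorded phenotype matches its genotype and every non-founder's genotype is obtainable from its parents' genotypes, so the pedigree is consistent.

Yes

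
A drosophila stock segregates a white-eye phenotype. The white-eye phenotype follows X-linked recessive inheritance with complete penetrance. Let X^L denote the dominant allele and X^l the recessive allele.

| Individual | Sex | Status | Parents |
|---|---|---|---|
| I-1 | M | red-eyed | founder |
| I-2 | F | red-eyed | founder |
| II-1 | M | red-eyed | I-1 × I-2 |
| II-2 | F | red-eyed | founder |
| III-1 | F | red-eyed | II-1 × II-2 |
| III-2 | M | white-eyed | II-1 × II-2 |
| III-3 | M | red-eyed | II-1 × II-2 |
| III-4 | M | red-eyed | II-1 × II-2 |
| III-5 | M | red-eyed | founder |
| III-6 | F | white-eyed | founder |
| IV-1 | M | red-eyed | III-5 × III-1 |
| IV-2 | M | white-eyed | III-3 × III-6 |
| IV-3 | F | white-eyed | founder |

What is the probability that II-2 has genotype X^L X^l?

1

II-2 is red-eyed so carries L and passed l to III-2 (X^l Y), so II-2 is X^L X^l, giving P(X^L X^l) = 1.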